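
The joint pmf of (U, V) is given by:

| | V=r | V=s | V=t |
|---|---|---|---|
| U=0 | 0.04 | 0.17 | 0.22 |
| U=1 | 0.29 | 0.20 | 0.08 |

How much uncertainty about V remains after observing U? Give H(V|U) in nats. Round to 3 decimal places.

0.963 nats

Chain rule: H(V|U) = H(U,V) − H(U).
Marginals: p(U) = (0.4300, 0.5700), p(V) = (0.3300, 0.3700, 0.3000).
H(U,V) = 1.6460 nats; H(U) = 0.6833 nats.
H(V|U) = 1.6460 − 0.6833 = 0.963 nats.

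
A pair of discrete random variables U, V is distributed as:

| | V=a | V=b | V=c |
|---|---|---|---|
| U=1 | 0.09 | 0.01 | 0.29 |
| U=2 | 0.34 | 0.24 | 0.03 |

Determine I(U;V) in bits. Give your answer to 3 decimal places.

Marginals: p(U) = (0.3900, 0.6100), p(V) = (0.4300, 0.2500, 0.3200).
I(U;V) = H(U) + H(V) − H(U,V).
H(U) = 0.9648, H(V) = 1.5496, H(U,V) = 2.0721.
I(U;V) = 0.9648 + 1.5496 − 2.0721 = 0.442 bits.

0.442 bits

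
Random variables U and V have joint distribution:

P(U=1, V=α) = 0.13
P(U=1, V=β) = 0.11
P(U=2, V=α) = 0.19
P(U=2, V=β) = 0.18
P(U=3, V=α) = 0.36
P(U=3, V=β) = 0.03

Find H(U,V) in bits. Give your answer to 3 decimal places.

H(U,V) = −Σ p(x,y)·log₂ p(x,y) over all 6 cells.
  cell (1,α): −0.13·log₂0.13 = 0.3826
  cell (1,β): −0.11·log₂0.11 = 0.3503
  cell (2,α): −0.19·log₂0.19 = 0.4552
  cell (2,β): −0.18·log₂0.18 = 0.4453
  cell (3,α): −0.36·log₂0.36 = 0.5306
  cell (3,β): −0.03·log₂0.03 = 0.1518
Sum = 2.316 bits.

2.316 bits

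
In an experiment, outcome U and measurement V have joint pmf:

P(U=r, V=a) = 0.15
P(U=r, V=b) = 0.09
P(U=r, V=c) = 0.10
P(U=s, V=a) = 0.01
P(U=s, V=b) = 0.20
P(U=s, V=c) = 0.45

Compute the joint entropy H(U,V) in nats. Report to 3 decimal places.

H(U,V) = −Σ p(x,y)·ln p(x,y) over all 6 cells.
  cell (r,a): −0.15·ln0.15 = 0.2846
  cell (r,b): −0.09·ln0.09 = 0.2167
  cell (r,c): −0.10·ln0.10 = 0.2303
  cell (s,a): −0.01·ln0.01 = 0.0461
  cell (s,b): −0.20·ln0.20 = 0.3219
  cell (s,c): −0.45·ln0.45 = 0.3593
Sum = 1.459 nats.

1.459 nats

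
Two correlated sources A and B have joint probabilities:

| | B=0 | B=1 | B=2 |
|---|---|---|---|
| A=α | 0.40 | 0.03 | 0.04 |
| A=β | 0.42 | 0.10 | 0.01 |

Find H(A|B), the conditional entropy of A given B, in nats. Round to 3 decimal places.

0.663 nats

Marginals: p(A) = (0.4700, 0.5300), p(B) = (0.8200, 0.1300, 0.0500).
H(A|B) = Σ p(B) · H(A|B=·).
  B=0: p=0.8200, H(A|B=0) = 0.6928
  B=1: p=0.1300, H(A|B=1) = 0.5402
  B=2: p=0.0500, H(A|B=2) = 0.5004
Weighted sum = 0.663 nats.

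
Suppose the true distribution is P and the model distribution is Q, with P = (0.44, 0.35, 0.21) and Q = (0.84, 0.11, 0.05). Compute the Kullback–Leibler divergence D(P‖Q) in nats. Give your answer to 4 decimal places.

0.4220 nats

D(P‖Q) = Σ p·ln(p/q).
  0.44·ln(0.44/0.84) = -0.28452
  0.35·ln(0.35/0.11) = 0.40511
  0.21·ln(0.21/0.05) = 0.30137
D(P‖Q) = 0.4220 nats.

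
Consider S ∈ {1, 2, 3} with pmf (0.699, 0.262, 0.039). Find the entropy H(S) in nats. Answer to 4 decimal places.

0.7278 nats

H(S) = −Σ p·ln p.
  −(0.699)·ln(0.699) = 0.25032
  −(0.262)·ln(0.262) = 0.35093
  −(0.039)·ln(0.039) = 0.12652
Sum: 0.25032 + 0.35093 + 0.12652 = 0.7278 nats.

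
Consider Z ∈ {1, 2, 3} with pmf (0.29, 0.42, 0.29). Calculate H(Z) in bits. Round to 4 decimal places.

H(Z) = −Σ p·log₂ p.
  −(0.29)·log₂(0.29) = 0.51790
  −(0.42)·log₂(0.42) = 0.52565
  −(0.29)·log₂(0.29) = 0.51790
Sum: 0.51790 + 0.52565 + 0.51790 = 1.5615 bits.

1.5615 bits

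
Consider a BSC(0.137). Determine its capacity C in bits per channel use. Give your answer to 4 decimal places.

Binary symmetric channel: C = 1 − h₂(ε) where h₂ is the binary entropy function.
h₂(0.137) = −0.137·log₂0.137 − 0.863·log₂0.863 = 0.5763.
C = 1 − 0.5763 = 0.4237 bits per channel use.

0.4237 bits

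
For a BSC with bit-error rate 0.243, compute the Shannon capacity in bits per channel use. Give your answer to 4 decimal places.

0.2000 bits

Binary symmetric channel: C = 1 − h₂(ε) where h₂ is the binary entropy function.
h₂(0.243) = −0.243·log₂0.243 − 0.757·log₂0.757 = 0.8000.
C = 1 − 0.8000 = 0.2000 bits per channel use.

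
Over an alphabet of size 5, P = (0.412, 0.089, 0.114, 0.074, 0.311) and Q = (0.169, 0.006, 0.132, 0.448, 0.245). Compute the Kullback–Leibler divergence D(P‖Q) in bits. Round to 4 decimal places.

0.7666 bits

D(P‖Q) = Σ p·log₂(p/q).
  0.412·log₂(0.412/0.169) = 0.52968
  0.089·log₂(0.089/0.006) = 0.34628
  0.114·log₂(0.114/0.132) = -0.02411
  0.074·log₂(0.074/0.448) = -0.19224
  0.311·log₂(0.311/0.245) = 0.10703
D(P‖Q) = 0.7666 bits.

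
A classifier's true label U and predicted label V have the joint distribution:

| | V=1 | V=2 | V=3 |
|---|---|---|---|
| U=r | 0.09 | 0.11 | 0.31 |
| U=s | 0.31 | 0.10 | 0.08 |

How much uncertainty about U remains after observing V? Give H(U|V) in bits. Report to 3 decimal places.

Chain rule: H(U|V) = H(U,V) − H(V).
Marginals: p(U) = (0.5100, 0.4900), p(V) = (0.4000, 0.2100, 0.3900).
H(U,V) = 2.3342 bits; H(V) = 1.5314 bits.
H(U|V) = 2.3342 − 1.5314 = 0.803 bits.

0.803 bits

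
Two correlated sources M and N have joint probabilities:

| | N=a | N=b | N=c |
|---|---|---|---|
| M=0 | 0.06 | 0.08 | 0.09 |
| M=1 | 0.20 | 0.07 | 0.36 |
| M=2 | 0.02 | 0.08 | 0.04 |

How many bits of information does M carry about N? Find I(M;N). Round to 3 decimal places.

0.109 bits

Marginals: p(M) = (0.2300, 0.6300, 0.1400), p(N) = (0.2800, 0.2300, 0.4900).
I(M;N) = Σ p(x,y)·log₂[p(x,y)/(p(x)p(y))].
  (0,a): 0.06·log₂(0.9317) = -0.0061
  (0,b): 0.08·log₂(1.5123) = 0.0477
  (0,c): 0.09·log₂(0.7986) = -0.0292
  (1,a): 0.20·log₂(1.1338) = 0.0362
  (1,b): 0.07·log₂(0.4831) = -0.0735
  (1,c): 0.36·log₂(1.1662) = 0.0798
  (2,a): 0.02·log₂(0.5102) = -0.0194
  (2,b): 0.08·log₂(2.4845) = 0.1050
  (2,c): 0.04·log₂(0.5831) = -0.0311
Sum = 0.109 bits.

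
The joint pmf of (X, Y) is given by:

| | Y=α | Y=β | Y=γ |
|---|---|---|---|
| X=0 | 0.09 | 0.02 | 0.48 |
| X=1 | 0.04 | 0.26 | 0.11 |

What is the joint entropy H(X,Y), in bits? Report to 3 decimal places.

1.975 bits

H(X,Y) = −Σ p(x,y)·log₂ p(x,y) over all 6 cells.
  cell (0,α): −0.09·log₂0.09 = 0.3127
  cell (0,β): −0.02·log₂0.02 = 0.1129
  cell (0,γ): −0.48·log₂0.48 = 0.5083
  cell (1,α): −0.04·log₂0.04 = 0.1858
  cell (1,β): −0.26·log₂0.26 = 0.5053
  cell (1,γ): −0.11·log₂0.11 = 0.3503
Sum = 1.975 bits.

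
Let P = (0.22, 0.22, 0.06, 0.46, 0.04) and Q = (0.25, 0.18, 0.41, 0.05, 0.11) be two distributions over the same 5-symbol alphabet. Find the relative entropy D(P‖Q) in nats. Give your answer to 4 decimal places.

D(P‖Q) = Σ p·ln(p/q).
  0.22·ln(0.22/0.25) = -0.02812
  0.22·ln(0.22/0.18) = 0.04415
  0.06·ln(0.06/0.41) = -0.11531
  0.46·ln(0.46/0.05) = 1.02083
  0.04·ln(0.04/0.11) = -0.04046
D(P‖Q) = 0.8811 nats.

0.8811 nats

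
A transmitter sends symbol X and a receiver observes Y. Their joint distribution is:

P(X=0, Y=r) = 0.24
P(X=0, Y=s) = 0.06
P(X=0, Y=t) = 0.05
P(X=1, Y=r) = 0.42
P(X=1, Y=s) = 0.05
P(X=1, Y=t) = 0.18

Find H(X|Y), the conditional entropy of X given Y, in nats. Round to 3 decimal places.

0.629 nats

Marginals: p(X) = (0.3500, 0.6500), p(Y) = (0.6600, 0.1100, 0.2300).
H(X|Y) = Σ p(Y) · H(X|Y=·).
  Y=r: p=0.6600, H(X|Y=r) = 0.6555
  Y=s: p=0.1100, H(X|Y=s) = 0.6890
  Y=t: p=0.2300, H(X|Y=t) = 0.5236
Weighted sum = 0.629 nats.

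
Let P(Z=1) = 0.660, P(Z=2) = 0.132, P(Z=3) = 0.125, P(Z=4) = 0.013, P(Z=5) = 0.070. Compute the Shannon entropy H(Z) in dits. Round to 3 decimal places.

H(Z) = −Σ p·log₁₀ p.
  −(0.660)·log₁₀(0.660) = 0.1191
  −(0.132)·log₁₀(0.132) = 0.1161
  −(0.125)·log₁₀(0.125) = 0.1129
  −(0.013)·log₁₀(0.013) = 0.0245
  −(0.070)·log₁₀(0.070) = 0.0808
Sum: 0.1191 + 0.1161 + 0.1129 + 0.0245 + 0.0808 = 0.453 dits.

0.453 dits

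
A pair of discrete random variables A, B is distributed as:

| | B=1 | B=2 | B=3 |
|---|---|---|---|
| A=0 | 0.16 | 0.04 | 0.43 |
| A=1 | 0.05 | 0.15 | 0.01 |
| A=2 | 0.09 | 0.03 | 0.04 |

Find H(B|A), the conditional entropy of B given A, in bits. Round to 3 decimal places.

Marginals: p(A) = (0.6300, 0.2100, 0.1600), p(B) = (0.3000, 0.2200, 0.4800).
H(B|A) = Σ p(A) · H(B|A=·).
  A=0: p=0.6300, H(B|A=0) = 1.1308
  A=1: p=0.2100, H(B|A=1) = 1.0488
  A=2: p=0.1600, H(B|A=2) = 1.4197
Weighted sum = 1.160 bits.

1.160 bits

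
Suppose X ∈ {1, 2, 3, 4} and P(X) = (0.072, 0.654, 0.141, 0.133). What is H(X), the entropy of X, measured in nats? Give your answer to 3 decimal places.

1.012 nats

H(X) = −Σ p·ln p.
  −(0.072)·ln(0.072) = 0.1894
  −(0.654)·ln(0.654) = 0.2777
  −(0.141)·ln(0.141) = 0.2762
  −(0.133)·ln(0.133) = 0.2683
Sum: 0.1894 + 0.2777 + 0.2762 + 0.2683 = 1.012 nats.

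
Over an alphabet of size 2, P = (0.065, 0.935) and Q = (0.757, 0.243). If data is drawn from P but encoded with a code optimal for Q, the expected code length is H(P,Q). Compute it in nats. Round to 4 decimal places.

H(P,Q) = −Σ p·ln q.
  −0.065·ln(0.757) = 0.01810
  −0.935·ln(0.243) = 1.32274
H(P,Q) = 1.3408 nats.

1.3408 nats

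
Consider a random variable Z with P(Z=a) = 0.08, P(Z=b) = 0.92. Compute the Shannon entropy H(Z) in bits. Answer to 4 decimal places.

0.4022 bits

H(Z) = −Σ p·log₂ p.
  −(0.08)·log₂(0.08) = 0.29151
  −(0.92)·log₂(0.92) = 0.11067
Sum: 0.29151 + 0.11067 = 0.4022 bits.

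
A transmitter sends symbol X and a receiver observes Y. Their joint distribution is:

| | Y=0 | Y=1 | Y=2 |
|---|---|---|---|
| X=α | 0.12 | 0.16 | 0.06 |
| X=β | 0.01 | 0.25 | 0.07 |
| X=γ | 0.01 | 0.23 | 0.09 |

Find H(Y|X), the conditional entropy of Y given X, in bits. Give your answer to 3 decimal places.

Marginals: p(X) = (0.3400, 0.3300, 0.3300), p(Y) = (0.1400, 0.6400, 0.2200).
H(Y|X) = Σ p(X) · H(Y|X=·).
  X=α: p=0.3400, H(Y|X=α) = 1.4837
  X=β: p=0.3300, H(Y|X=β) = 0.9308
  X=γ: p=0.3300, H(Y|X=γ) = 1.0271
Weighted sum = 1.151 bits.

1.151 bits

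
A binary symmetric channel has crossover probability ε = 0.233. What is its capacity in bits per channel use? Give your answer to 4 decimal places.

0.2168 bits

Binary symmetric channel: C = 1 − h₂(ε) where h₂ is the binary entropy function.
h₂(0.233) = −0.233·log₂0.233 − 0.767·log₂0.767 = 0.7832.
C = 1 − 0.7832 = 0.2168 bits per channel use.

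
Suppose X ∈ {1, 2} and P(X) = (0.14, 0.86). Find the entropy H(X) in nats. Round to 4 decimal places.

H(X) = −Σ p·ln p.
  −(0.14)·ln(0.14) = 0.27526
  −(0.86)·ln(0.86) = 0.12971
Sum: 0.27526 + 0.12971 = 0.4050 nats.

0.4050 nats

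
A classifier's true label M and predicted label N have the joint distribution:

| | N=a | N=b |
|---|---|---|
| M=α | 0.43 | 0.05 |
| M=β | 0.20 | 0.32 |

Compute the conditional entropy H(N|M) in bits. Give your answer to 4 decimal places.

Marginals: p(M) = (0.4800, 0.5200), p(N) = (0.6300, 0.3700).
H(N|M) = Σ p(M) · H(N|M=·).
  M=α: p=0.4800, H(N|M=α) = 0.4821
  M=β: p=0.5200, H(N|M=β) = 0.9612
Weighted sum = 0.7312 bits.

0.7312 bits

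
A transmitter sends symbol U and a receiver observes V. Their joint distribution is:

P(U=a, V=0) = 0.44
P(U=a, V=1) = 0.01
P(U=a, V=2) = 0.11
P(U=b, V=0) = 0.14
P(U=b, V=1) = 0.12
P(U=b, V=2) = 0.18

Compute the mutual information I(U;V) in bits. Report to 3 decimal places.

Marginals: p(U) = (0.5600, 0.4400), p(V) = (0.5800, 0.1300, 0.2900).
I(U;V) = Σ p(x,y)·log₂[p(x,y)/(p(x)p(y))].
  (a,0): 0.44·log₂(1.3547) = 0.1927
  (a,1): 0.01·log₂(0.1374) = -0.0286
  (a,2): 0.11·log₂(0.6773) = -0.0618
  (b,0): 0.14·log₂(0.5486) = -0.1213
  (b,1): 0.12·log₂(2.0979) = 0.1283
  (b,2): 0.18·log₂(1.4107) = 0.0893
Sum = 0.199 bits.

0.199 bits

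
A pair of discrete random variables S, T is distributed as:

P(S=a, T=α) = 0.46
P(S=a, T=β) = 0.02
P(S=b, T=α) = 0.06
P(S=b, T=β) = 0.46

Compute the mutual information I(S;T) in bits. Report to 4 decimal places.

0.6106 bits

Marginals: p(S) = (0.4800, 0.5200), p(T) = (0.5200, 0.4800).
I(S;T) = Σ p(x,y)·log₂[p(x,y)/(p(x)p(y))].
  (a,α): 0.46·log₂(1.8429) = 0.40573
  (a,β): 0.02·log₂(0.0868) = -0.07052
  (b,α): 0.06·log₂(0.2219) = -0.13032
  (b,β): 0.46·log₂(1.8429) = 0.40573
Sum = 0.6106 bits.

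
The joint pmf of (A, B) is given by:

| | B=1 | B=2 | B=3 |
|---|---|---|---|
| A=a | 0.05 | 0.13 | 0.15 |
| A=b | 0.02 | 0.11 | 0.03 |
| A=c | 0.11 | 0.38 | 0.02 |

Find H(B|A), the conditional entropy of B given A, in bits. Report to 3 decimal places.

Marginals: p(A) = (0.3300, 0.1600, 0.5100), p(B) = (0.1800, 0.6200, 0.2000).
H(B|A) = Σ p(A) · H(B|A=·).
  A=a: p=0.3300, H(B|A=a) = 1.4590
  A=b: p=0.1600, H(B|A=b) = 1.1995
  A=c: p=0.5100, H(B|A=c) = 0.9768
Weighted sum = 1.172 bits.

1.172 bits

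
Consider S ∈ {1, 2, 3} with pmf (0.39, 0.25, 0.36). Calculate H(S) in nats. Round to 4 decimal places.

H(S) = −Σ p·ln p.
  −(0.39)·ln(0.39) = 0.36723
  −(0.25)·ln(0.25) = 0.34657
  −(0.36)·ln(0.36) = 0.36779
Sum: 0.36723 + 0.34657 + 0.36779 = 1.0816 nats.

1.0816 nats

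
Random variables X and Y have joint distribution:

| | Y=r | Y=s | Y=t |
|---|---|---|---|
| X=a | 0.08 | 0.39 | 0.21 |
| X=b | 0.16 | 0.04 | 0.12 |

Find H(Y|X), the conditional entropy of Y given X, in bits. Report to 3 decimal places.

Chain rule: H(Y|X) = H(X,Y) − H(X).
Marginals: p(X) = (0.6800, 0.3200), p(Y) = (0.2400, 0.4300, 0.3300).
H(X,Y) = 2.2700 bits; H(X) = 0.9044 bits.
H(Y|X) = 2.2700 − 0.9044 = 1.366 bits.

1.366 bits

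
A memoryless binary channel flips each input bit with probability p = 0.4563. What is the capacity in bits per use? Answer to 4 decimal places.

0.0055 bits

Binary symmetric channel: C = 1 − h₂(ε) where h₂ is the binary entropy function.
h₂(0.4563) = −0.4563·log₂0.4563 − 0.5437·log₂0.5437 = 0.9945.
C = 1 − 0.9945 = 0.0055 bits per channel use.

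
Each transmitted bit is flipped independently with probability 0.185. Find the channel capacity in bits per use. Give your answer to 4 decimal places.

Binary symmetric channel: C = 1 − h₂(ε) where h₂ is the binary entropy function.
h₂(0.185) = −0.185·log₂0.185 − 0.815·log₂0.815 = 0.6909.
C = 1 − 0.6909 = 0.3091 bits per channel use.

0.3091 bits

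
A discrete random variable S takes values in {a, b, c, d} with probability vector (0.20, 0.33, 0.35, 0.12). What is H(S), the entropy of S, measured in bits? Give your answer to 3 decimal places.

H(S) = −Σ p·log₂ p.
  −(0.20)·log₂(0.20) = 0.4644
  −(0.33)·log₂(0.33) = 0.5278
  −(0.35)·log₂(0.35) = 0.5301
  −(0.12)·log₂(0.12) = 0.3671
Sum: 0.4644 + 0.5278 + 0.5301 + 0.3671 = 1.889 bits.

1.889 bits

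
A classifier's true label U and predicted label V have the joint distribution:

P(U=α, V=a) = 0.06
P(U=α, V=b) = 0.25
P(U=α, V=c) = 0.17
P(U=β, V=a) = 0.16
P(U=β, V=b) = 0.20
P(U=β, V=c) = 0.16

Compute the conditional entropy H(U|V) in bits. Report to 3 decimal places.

Chain rule: H(U|V) = H(U,V) − H(V).
Marginals: p(U) = (0.4800, 0.5200), p(V) = (0.2200, 0.4500, 0.3300).
H(U,V) = 2.4885 bits; H(V) = 1.5268 bits.
H(U|V) = 2.4885 − 1.5268 = 0.962 bits.

0.962 bits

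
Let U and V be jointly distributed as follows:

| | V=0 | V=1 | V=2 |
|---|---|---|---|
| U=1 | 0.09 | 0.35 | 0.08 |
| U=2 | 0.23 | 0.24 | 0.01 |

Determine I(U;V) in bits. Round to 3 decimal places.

Marginals: p(U) = (0.5200, 0.4800), p(V) = (0.3200, 0.5900, 0.0900).
I(U;V) = Σ p(x,y)·log₂[p(x,y)/(p(x)p(y))].
  (1,0): 0.09·log₂(0.5409) = -0.0798
  (1,1): 0.35·log₂(1.1408) = 0.0665
  (1,2): 0.08·log₂(1.7094) = 0.0619
  (2,0): 0.23·log₂(1.4974) = 0.1340
  (2,1): 0.24·log₂(0.8475) = -0.0573
  (2,2): 0.01·log₂(0.2315) = -0.0211
Sum = 0.104 bits.

0.104 bits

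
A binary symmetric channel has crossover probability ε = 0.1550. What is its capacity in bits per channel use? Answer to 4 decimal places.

Binary symmetric channel: C = 1 − h₂(ε) where h₂ is the binary entropy function.
h₂(0.1550) = −0.1550·log₂0.1550 − 0.8450·log₂0.8450 = 0.6222.
C = 1 − 0.6222 = 0.3778 bits per channel use.

0.3778 bits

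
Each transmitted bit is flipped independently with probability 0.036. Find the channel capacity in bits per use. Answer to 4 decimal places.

0.7764 bits

Binary symmetric channel: C = 1 − h₂(ε) where h₂ is the binary entropy function.
h₂(0.036) = −0.036·log₂0.036 − 0.964·log₂0.964 = 0.2236.
C = 1 − 0.2236 = 0.7764 bits per channel use.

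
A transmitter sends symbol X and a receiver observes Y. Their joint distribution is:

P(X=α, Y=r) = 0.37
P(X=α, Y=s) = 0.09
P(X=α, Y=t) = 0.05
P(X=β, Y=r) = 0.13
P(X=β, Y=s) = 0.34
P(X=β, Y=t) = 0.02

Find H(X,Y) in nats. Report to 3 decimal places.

1.445 nats

H(X,Y) = −Σ p(x,y)·ln p(x,y) over all 6 cells.
  cell (α,r): −0.37·ln0.37 = 0.3679
  cell (α,s): −0.09·ln0.09 = 0.2167
  cell (α,t): −0.05·ln0.05 = 0.1498
  cell (β,r): −0.13·ln0.13 = 0.2652
  cell (β,s): −0.34·ln0.34 = 0.3668
  cell (β,t): −0.02·ln0.02 = 0.0782
Sum = 1.445 nats.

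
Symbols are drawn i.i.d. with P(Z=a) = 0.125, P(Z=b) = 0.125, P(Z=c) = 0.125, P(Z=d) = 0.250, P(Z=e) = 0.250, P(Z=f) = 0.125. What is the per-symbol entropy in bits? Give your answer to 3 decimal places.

2.500 bits

H(Z) = −Σ p·log₂ p.
  −(0.125)·log₂(0.125) = 0.3750
  −(0.125)·log₂(0.125) = 0.3750
  −(0.125)·log₂(0.125) = 0.3750
  −(0.250)·log₂(0.250) = 0.5000
  −(0.250)·log₂(0.250) = 0.5000
  −(0.125)·log₂(0.125) = 0.3750
Sum: 0.3750 + 0.3750 + 0.3750 + 0.5000 + 0.5000 + 0.3750 = 2.500 bits.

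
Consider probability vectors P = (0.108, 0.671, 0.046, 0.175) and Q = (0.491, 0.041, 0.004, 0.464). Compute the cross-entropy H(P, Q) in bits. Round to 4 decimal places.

3.7632 bits

H(P,Q) = −Σ p·log₂ q.
  −0.108·log₂(0.491) = 0.11083
  −0.671·log₂(0.041) = 3.09212
  −0.046·log₂(0.004) = 0.36643
  −0.175·log₂(0.464) = 0.19387
H(P,Q) = 3.7632 bits.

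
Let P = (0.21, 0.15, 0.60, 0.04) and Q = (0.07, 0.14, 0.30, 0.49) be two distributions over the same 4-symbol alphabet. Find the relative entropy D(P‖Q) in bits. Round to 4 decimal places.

D(P‖Q) = Σ p·log₂(p/q).
  0.21·log₂(0.21/0.07) = 0.33284
  0.15·log₂(0.15/0.14) = 0.01493
  0.60·log₂(0.60/0.30) = 0.60000
  0.04·log₂(0.04/0.49) = -0.14459
D(P‖Q) = 0.8032 bits.

0.8032 bits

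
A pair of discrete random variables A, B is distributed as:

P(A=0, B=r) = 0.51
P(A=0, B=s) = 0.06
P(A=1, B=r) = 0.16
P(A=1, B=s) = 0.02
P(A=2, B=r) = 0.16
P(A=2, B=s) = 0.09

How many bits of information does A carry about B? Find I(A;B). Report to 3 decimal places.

0.055 bits

Marginals: p(A) = (0.5700, 0.1800, 0.2500), p(B) = (0.8300, 0.1700).
I(A;B) = Σ p(x,y)·log₂[p(x,y)/(p(x)p(y))].
  (0,r): 0.51·log₂(1.0780) = 0.0553
  (0,s): 0.06·log₂(0.6192) = -0.0415
  (1,r): 0.16·log₂(1.0710) = 0.0158
  (1,s): 0.02·log₂(0.6536) = -0.0123
  (2,r): 0.16·log₂(0.7711) = -0.0600
  (2,s): 0.09·log₂(2.1176) = 0.0974
Sum = 0.055 bits.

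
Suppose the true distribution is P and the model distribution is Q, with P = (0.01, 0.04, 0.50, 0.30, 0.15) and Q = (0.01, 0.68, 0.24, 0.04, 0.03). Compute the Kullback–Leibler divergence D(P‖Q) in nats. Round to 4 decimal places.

D(P‖Q) = Σ p·ln(p/q).
  0.01·ln(0.01/0.01) = 0.00000
  0.04·ln(0.04/0.68) = -0.11333
  0.50·ln(0.50/0.24) = 0.36698
  0.30·ln(0.30/0.04) = 0.60447
  0.15·ln(0.15/0.03) = 0.24142
D(P‖Q) = 1.0995 nats.

1.0995 nats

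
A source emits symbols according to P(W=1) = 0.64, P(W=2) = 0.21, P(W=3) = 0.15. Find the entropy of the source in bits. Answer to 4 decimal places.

H(W) = −Σ p·log₂ p.
  −(0.64)·log₂(0.64) = 0.41207
  −(0.21)·log₂(0.21) = 0.47282
  −(0.15)·log₂(0.15) = 0.41054
Sum: 0.41207 + 0.47282 + 0.41054 = 1.2954 bits.

1.2954 bits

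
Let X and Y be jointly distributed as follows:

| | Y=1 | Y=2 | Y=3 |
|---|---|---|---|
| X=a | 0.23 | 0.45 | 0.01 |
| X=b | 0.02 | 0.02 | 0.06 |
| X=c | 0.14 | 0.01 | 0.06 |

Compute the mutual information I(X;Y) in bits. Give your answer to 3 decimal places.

Marginals: p(X) = (0.6900, 0.1000, 0.2100), p(Y) = (0.3900, 0.4800, 0.1300).
I(X;Y) = H(X) + H(Y) − H(X,Y).
H(X) = 1.1744, H(Y) = 1.4207, H(X,Y) = 2.2489.
I(X;Y) = 1.1744 + 1.4207 − 2.2489 = 0.346 bits.

0.346 bits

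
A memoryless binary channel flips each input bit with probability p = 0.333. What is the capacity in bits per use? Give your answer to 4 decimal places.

Binary symmetric channel: C = 1 − h₂(ε) where h₂ is the binary entropy function.
h₂(0.333) = −0.333·log₂0.333 − 0.667·log₂0.667 = 0.9180.
C = 1 − 0.9180 = 0.0820 bits per channel use.

0.0820 bits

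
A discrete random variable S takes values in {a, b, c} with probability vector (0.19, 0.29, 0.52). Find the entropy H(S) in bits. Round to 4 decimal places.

H(S) = −Σ p·log₂ p.
  −(0.19)·log₂(0.19) = 0.45523
  −(0.29)·log₂(0.29) = 0.51790
  −(0.52)·log₂(0.52) = 0.49058
Sum: 0.45523 + 0.51790 + 0.49058 = 1.4637 bits.

1.4637 bits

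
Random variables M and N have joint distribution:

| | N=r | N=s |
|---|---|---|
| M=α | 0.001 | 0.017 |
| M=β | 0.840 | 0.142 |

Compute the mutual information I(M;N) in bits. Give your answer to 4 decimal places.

Marginals: p(M) = (0.0180, 0.9820), p(N) = (0.8410, 0.1590).
I(M;N) = Σ p(x,y)·log₂[p(x,y)/(p(x)p(y))].
  (α,r): 0.001·log₂(0.0661) = -0.00392
  (α,s): 0.017·log₂(5.9399) = 0.04370
  (β,r): 0.840·log₂(1.0171) = 0.02057
  (β,s): 0.142·log₂(0.9095) = -0.01944
Sum = 0.0409 bits.

0.0409 bits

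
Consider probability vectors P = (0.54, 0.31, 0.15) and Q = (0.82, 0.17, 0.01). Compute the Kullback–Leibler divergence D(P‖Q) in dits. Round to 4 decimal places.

D(P‖Q) = Σ p·log₁₀(p/q).
  0.54·log₁₀(0.54/0.82) = -0.09797
  0.31·log₁₀(0.31/0.17) = 0.08088
  0.15·log₁₀(0.15/0.01) = 0.17641
D(P‖Q) = 0.1593 dits.

0.1593 dits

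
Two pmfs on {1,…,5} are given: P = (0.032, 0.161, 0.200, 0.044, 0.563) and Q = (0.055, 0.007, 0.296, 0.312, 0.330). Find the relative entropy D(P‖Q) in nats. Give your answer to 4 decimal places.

0.6236 nats

D(P‖Q) = Σ p·ln(p/q).
  0.032·ln(0.032/0.055) = -0.01733
  0.161·ln(0.161/0.007) = 0.50481
  0.200·ln(0.200/0.296) = -0.07841
  0.044·ln(0.044/0.312) = -0.08619
  0.563·ln(0.563/0.330) = 0.30075
D(P‖Q) = 0.6236 nats.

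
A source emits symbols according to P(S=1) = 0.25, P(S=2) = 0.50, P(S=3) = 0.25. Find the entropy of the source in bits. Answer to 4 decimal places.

1.5000 bits

H(S) = −Σ p·log₂ p.
  −(0.25)·log₂(0.25) = 0.50000
  −(0.50)·log₂(0.50) = 0.50000
  −(0.25)·log₂(0.25) = 0.50000
Sum: 0.50000 + 0.50000 + 0.50000 = 1.5000 bits.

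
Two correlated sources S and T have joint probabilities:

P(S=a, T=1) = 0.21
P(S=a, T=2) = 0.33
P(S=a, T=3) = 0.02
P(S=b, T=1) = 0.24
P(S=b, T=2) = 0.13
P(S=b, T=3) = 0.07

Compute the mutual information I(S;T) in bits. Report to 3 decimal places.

0.077 bits

Marginals: p(S) = (0.5600, 0.4400), p(T) = (0.4500, 0.4600, 0.0900).
I(S;T) = H(S) + H(T) − H(S,T).
H(S) = 0.9896, H(T) = 1.3464, H(S,T) = 2.2589.
I(S;T) = 0.9896 + 1.3464 − 2.2589 = 0.077 bits.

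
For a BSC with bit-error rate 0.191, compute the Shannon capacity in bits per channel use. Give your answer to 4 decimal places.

0.2964 bits

Binary symmetric channel: C = 1 − h₂(ε) where h₂ is the binary entropy function.
h₂(0.191) = −0.191·log₂0.191 − 0.809·log₂0.809 = 0.7036.
C = 1 − 0.7036 = 0.2964 bits per channel use.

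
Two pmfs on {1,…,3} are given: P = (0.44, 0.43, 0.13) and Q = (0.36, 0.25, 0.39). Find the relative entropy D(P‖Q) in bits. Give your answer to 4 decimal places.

0.2578 bits

D(P‖Q) = Σ p·log₂(p/q).
  0.44·log₂(0.44/0.36) = 0.12738
  0.43·log₂(0.43/0.25) = 0.33644
  0.13·log₂(0.13/0.39) = -0.20605
D(P‖Q) = 0.2578 bits.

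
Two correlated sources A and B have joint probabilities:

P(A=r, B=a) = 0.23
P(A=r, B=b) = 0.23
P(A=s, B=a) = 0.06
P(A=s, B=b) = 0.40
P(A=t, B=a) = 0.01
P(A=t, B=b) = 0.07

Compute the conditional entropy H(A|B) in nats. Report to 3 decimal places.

0.833 nats

Marginals: p(A) = (0.4600, 0.4600, 0.0800), p(B) = (0.3000, 0.7000).
H(A|B) = Σ p(B) · H(A|B=·).
  B=a: p=0.3000, H(A|B=a) = 0.6390
  B=b: p=0.7000, H(A|B=b) = 0.9157
Weighted sum = 0.833 nats.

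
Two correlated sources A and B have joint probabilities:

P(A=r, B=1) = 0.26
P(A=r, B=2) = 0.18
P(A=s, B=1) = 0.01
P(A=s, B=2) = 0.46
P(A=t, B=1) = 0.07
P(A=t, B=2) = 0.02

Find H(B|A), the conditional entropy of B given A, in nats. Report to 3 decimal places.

Chain rule: H(B|A) = H(A,B) − H(A).
Marginals: p(A) = (0.4400, 0.4700, 0.0900), p(B) = (0.3400, 0.6600).
H(A,B) = 1.3265 nats; H(A) = 0.9328 nats.
H(B|A) = 1.3265 − 0.9328 = 0.394 nats.

0.394 nats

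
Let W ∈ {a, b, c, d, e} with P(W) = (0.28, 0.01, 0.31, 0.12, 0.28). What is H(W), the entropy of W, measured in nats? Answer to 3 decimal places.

H(W) = −Σ p·ln p.
  −(0.28)·ln(0.28) = 0.3564
  −(0.01)·ln(0.01) = 0.0461
  −(0.31)·ln(0.31) = 0.3631
  −(0.12)·ln(0.12) = 0.2544
  −(0.28)·ln(0.28) = 0.3564
Sum: 0.3564 + 0.0461 + 0.3631 + 0.2544 + 0.3564 = 1.376 nats.

1.376 nats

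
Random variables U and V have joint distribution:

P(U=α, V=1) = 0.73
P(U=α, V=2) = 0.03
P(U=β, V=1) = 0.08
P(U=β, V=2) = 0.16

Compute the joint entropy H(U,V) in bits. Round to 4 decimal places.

1.1977 bits

H(U,V) = −Σ p(x,y)·log₂ p(x,y) over all 4 cells.
  cell (α,1): −0.73·log₂0.73 = 0.33144
  cell (α,2): −0.03·log₂0.03 = 0.15177
  cell (β,1): −0.08·log₂0.08 = 0.29151
  cell (β,2): −0.16·log₂0.16 = 0.42302
Sum = 1.1977 bits.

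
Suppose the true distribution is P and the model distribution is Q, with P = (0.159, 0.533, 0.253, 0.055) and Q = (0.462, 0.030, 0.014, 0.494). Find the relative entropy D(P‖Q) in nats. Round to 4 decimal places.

1.9755 nats

D(P‖Q) = Σ p·ln(p/q).
  0.159·ln(0.159/0.462) = -0.16960
  0.533·ln(0.533/0.030) = 1.53361
  0.253·ln(0.253/0.014) = 0.73227
  0.055·ln(0.055/0.494) = -0.12074
D(P‖Q) = 1.9755 nats.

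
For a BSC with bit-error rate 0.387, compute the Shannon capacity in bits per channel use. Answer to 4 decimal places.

0.0372 bits

Binary symmetric channel: C = 1 − h₂(ε) where h₂ is the binary entropy function.
h₂(0.387) = −0.387·log₂0.387 − 0.613·log₂0.613 = 0.9628.
C = 1 − 0.9628 = 0.0372 bits per channel use.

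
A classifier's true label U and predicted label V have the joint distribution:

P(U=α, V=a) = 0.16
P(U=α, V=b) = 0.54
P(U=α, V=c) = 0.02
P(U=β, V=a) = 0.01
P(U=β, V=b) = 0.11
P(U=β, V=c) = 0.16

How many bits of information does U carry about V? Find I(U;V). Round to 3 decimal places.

Marginals: p(U) = (0.7200, 0.2800), p(V) = (0.1700, 0.6500, 0.1800).
I(U;V) = H(U) + H(V) − H(U,V).
H(U) = 0.8555, H(V) = 1.2839, H(U,V) = 1.8557.
I(U;V) = 0.8555 + 1.2839 − 1.8557 = 0.284 bits.

0.284 bits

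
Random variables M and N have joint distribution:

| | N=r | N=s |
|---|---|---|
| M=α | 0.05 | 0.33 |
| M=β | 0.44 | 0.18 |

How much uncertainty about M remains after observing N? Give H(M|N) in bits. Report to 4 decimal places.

Marginals: p(M) = (0.3800, 0.6200), p(N) = (0.4900, 0.5100).
H(M|N) = Σ p(N) · H(M|N=·).
  N=r: p=0.4900, H(M|N=r) = 0.4754
  N=s: p=0.5100, H(M|N=s) = 0.9367
Weighted sum = 0.7107 bits.

0.7107 bits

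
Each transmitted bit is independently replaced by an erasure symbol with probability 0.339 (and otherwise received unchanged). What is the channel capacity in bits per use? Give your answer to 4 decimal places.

Binary erasure channel: capacity C = 1 − ε.
C = 1 − 0.339 = 0.6610 bits per channel use.

0.6610 bits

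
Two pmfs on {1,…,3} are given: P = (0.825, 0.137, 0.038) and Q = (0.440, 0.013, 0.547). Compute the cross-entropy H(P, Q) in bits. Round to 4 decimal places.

H(P,Q) = −Σ p·log₂ q.
  −0.825·log₂(0.440) = 0.97715
  −0.137·log₂(0.013) = 0.85835
  −0.038·log₂(0.547) = 0.03307
H(P,Q) = 1.8686 bits.

1.8686 bits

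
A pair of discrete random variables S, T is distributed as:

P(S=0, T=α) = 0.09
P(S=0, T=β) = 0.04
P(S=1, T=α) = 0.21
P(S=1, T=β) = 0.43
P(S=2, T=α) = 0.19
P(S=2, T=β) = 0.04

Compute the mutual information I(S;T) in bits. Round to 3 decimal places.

0.146 bits

Marginals: p(S) = (0.1300, 0.6400, 0.2300), p(T) = (0.4900, 0.5100).
I(S;T) = Σ p(x,y)·log₂[p(x,y)/(p(x)p(y))].
  (0,α): 0.09·log₂(1.4129) = 0.0449
  (0,β): 0.04·log₂(0.6033) = -0.0292
  (1,α): 0.21·log₂(0.6696) = -0.1215
  (1,β): 0.43·log₂(1.3174) = 0.1710
  (2,α): 0.19·log₂(1.6859) = 0.1432
  (2,β): 0.04·log₂(0.3410) = -0.0621
Sum = 0.146 bits.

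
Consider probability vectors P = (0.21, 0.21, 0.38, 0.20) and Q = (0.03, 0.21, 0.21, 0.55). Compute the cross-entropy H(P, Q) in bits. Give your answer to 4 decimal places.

2.5633 bits

H(P,Q) = −Σ p·log₂ q.
  −0.21·log₂(0.03) = 1.06237
  −0.21·log₂(0.21) = 0.47282
  −0.38·log₂(0.21) = 0.85558
  −0.20·log₂(0.55) = 0.17250
H(P,Q) = 2.5633 bits.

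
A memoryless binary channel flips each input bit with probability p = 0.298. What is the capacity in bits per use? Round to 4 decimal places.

0.1212 bits

Binary symmetric channel: C = 1 − h₂(ε) where h₂ is the binary entropy function.
h₂(0.298) = −0.298·log₂0.298 − 0.702·log₂0.702 = 0.8788.
C = 1 − 0.8788 = 0.1212 bits per channel use.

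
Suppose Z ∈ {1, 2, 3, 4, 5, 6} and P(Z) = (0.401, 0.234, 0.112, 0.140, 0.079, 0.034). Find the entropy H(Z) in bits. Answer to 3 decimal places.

H(Z) = −Σ p·log₂ p.
  −(0.401)·log₂(0.401) = 0.5286
  −(0.234)·log₂(0.234) = 0.4903
  −(0.112)·log₂(0.112) = 0.3537
  −(0.140)·log₂(0.140) = 0.3971
  −(0.079)·log₂(0.079) = 0.2893
  −(0.034)·log₂(0.034) = 0.1659
Sum: 0.5286 + 0.4903 + 0.3537 + 0.3971 + 0.2893 + 0.1659 = 2.225 bits.

2.225 bits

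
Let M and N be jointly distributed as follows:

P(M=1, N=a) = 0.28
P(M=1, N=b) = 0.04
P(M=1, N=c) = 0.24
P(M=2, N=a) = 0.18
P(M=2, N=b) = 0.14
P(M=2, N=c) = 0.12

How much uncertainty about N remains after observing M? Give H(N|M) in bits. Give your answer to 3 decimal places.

1.414 bits

Chain rule: H(N|M) = H(M,N) − H(M).
Marginals: p(M) = (0.5600, 0.4400), p(N) = (0.4600, 0.1800, 0.3600).
H(M,N) = 2.4036 bits; H(M) = 0.9896 bits.
H(N|M) = 2.4036 − 0.9896 = 1.414 bits.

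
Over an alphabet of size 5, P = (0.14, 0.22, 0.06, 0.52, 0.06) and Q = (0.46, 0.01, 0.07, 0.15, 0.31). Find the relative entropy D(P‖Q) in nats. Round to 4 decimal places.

1.0522 nats

D(P‖Q) = Σ p·ln(p/q).
  0.14·ln(0.14/0.46) = -0.16654
  0.22·ln(0.22/0.01) = 0.68003
  0.06·ln(0.06/0.07) = -0.00925
  0.52·ln(0.52/0.15) = 0.64646
  0.06·ln(0.06/0.31) = -0.09853
D(P‖Q) = 1.0522 nats.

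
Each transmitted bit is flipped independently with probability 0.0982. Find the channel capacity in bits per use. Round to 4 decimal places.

Binary symmetric channel: C = 1 − h₂(ε) where h₂ is the binary entropy function.
h₂(0.0982) = −0.0982·log₂0.0982 − 0.9018·log₂0.9018 = 0.4633.
C = 1 − 0.4633 = 0.5367 bits per channel use.

0.5367 bits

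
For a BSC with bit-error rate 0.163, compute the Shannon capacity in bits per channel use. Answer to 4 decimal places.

Binary symmetric channel: C = 1 − h₂(ε) where h₂ is the binary entropy function.
h₂(0.163) = −0.163·log₂0.163 − 0.837·log₂0.837 = 0.6414.
C = 1 − 0.6414 = 0.3586 bits per channel use.

0.3586 bits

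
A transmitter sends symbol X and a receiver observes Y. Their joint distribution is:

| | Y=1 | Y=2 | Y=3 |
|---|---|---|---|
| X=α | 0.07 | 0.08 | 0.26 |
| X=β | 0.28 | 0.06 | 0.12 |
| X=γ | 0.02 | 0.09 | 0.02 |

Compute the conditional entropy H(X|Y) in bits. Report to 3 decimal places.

Chain rule: H(X|Y) = H(X,Y) − H(Y).
Marginals: p(X) = (0.4100, 0.4600, 0.1300), p(Y) = (0.3700, 0.2300, 0.4000).
H(X,Y) = 2.7286 bits; H(Y) = 1.5472 bits.
H(X|Y) = 2.7286 − 1.5472 = 1.181 bits.

1.181 bits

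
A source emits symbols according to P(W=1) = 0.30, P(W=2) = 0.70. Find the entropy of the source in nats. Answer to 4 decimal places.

0.6109 nats

H(W) = −Σ p·ln p.
  −(0.30)·ln(0.30) = 0.36119
  −(0.70)·ln(0.70) = 0.24967
Sum: 0.36119 + 0.24967 = 0.6109 nats.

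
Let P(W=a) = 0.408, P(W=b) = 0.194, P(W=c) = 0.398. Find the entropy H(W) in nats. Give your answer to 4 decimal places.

H(W) = −Σ p·ln p.
  −(0.408)·ln(0.408) = 0.36577
  −(0.194)·ln(0.194) = 0.31814
  −(0.398)·ln(0.398) = 0.36668
Sum: 0.36577 + 0.31814 + 0.36668 = 1.0506 nats.

1.0506 nats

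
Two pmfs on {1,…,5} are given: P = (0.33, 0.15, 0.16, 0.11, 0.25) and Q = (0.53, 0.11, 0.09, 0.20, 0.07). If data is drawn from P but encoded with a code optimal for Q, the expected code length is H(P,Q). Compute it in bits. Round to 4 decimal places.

2.5503 bits

H(P,Q) = −Σ p·log₂ q.
  −0.33·log₂(0.53) = 0.30226
  −0.15·log₂(0.11) = 0.47766
  −0.16·log₂(0.09) = 0.55583
  −0.11·log₂(0.20) = 0.25541
  −0.25·log₂(0.07) = 0.95913
H(P,Q) = 2.5503 bits.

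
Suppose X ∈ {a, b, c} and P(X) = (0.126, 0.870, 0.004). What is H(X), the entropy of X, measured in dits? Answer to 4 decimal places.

H(X) = −Σ p·log₁₀ p.
  −(0.126)·log₁₀(0.126) = 0.11335
  −(0.870)·log₁₀(0.870) = 0.05262
  −(0.004)·log₁₀(0.004) = 0.00959
Sum: 0.11335 + 0.05262 + 0.00959 = 0.1756 dits.

0.1756 dits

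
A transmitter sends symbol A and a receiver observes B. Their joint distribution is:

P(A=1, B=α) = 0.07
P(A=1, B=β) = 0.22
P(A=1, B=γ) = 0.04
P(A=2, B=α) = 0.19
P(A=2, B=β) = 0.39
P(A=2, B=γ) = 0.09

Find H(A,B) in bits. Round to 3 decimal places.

H(A,B) = −Σ p(x,y)·log₂ p(x,y) over all 6 cells.
  cell (1,α): −0.07·log₂0.07 = 0.2686
  cell (1,β): −0.22·log₂0.22 = 0.4806
  cell (1,γ): −0.04·log₂0.04 = 0.1858
  cell (2,α): −0.19·log₂0.19 = 0.4552
  cell (2,β): −0.39·log₂0.39 = 0.5298
  cell (2,γ): −0.09·log₂0.09 = 0.3127
Sum = 2.233 bits.

2.233 bits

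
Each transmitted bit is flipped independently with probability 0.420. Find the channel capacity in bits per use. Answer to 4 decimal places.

Binary symmetric channel: C = 1 − h₂(ε) where h₂ is the binary entropy function.
h₂(0.420) = −0.420·log₂0.420 − 0.580·log₂0.580 = 0.9815.
C = 1 − 0.9815 = 0.0185 bits per channel use.

0.0185 bits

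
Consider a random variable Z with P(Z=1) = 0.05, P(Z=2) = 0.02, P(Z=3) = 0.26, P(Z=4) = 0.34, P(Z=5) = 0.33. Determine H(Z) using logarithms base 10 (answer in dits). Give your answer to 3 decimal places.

0.569 dits

H(Z) = −Σ p·log₁₀ p.
  −(0.05)·log₁₀(0.05) = 0.0651
  −(0.02)·log₁₀(0.02) = 0.0340
  −(0.26)·log₁₀(0.26) = 0.1521
  −(0.34)·log₁₀(0.34) = 0.1593
  −(0.33)·log₁₀(0.33) = 0.1589
Sum: 0.0651 + 0.0340 + 0.1521 + 0.1593 + 0.1589 = 0.569 dits.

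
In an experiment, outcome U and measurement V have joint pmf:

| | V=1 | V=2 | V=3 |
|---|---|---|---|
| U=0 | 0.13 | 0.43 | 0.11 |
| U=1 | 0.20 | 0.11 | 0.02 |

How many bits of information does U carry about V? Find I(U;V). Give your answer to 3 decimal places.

0.121 bits

Marginals: p(U) = (0.6700, 0.3300), p(V) = (0.3300, 0.5400, 0.1300).
I(U;V) = H(U) + H(V) − H(U,V).
H(U) = 0.9149, H(V) = 1.3905, H(U,V) = 2.1840.
I(U;V) = 0.9149 + 1.3905 − 2.1840 = 0.121 bits.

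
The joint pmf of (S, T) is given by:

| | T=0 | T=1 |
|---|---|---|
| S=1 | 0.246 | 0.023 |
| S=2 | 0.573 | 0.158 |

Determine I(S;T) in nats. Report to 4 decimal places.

0.0128 nats

Marginals: p(S) = (0.2690, 0.7310), p(T) = (0.8190, 0.1810).
I(S;T) = Σ p(x,y)·ln[p(x,y)/(p(x)p(y))].
  (1,0): 0.246·ln(1.1166) = 0.02713
  (1,1): 0.023·ln(0.4724) = -0.01725
  (2,0): 0.573·ln(0.9571) = -0.02513
  (2,1): 0.158·ln(1.1942) = 0.02804
Sum = 0.0128 nats.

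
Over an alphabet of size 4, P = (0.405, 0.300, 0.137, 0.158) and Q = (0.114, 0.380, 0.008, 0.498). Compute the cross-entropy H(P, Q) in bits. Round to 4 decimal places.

2.8008 bits

H(P,Q) = −Σ p·log₂ q.
  −0.405·log₂(0.114) = 1.26882
  −0.300·log₂(0.380) = 0.41878
  −0.137·log₂(0.008) = 0.95431
  −0.158·log₂(0.498) = 0.15891
H(P,Q) = 2.8008 bits.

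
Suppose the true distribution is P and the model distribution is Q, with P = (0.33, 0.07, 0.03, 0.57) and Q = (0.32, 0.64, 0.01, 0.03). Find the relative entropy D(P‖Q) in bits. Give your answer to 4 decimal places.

D(P‖Q) = Σ p·log₂(p/q).
  0.33·log₂(0.33/0.32) = 0.01465
  0.07·log₂(0.07/0.64) = -0.22349
  0.03·log₂(0.03/0.01) = 0.04755
  0.57·log₂(0.57/0.03) = 2.42132
D(P‖Q) = 2.2600 bits.

2.2600 bits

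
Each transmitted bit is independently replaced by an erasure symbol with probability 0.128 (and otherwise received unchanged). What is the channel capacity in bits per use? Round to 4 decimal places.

Binary erasure channel: capacity C = 1 − ε.
C = 1 − 0.128 = 0.8720 bits per channel use.

0.8720 bits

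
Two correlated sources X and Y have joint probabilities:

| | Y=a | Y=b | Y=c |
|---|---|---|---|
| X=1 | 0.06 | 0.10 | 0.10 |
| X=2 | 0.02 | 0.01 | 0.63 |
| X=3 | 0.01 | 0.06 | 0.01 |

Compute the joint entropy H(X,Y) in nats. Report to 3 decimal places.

H(X,Y) = −Σ p(x,y)·ln p(x,y) over all 9 cells.
  cell (1,a): −0.06·ln0.06 = 0.1688
  cell (1,b): −0.10·ln0.10 = 0.2303
  cell (1,c): −0.10·ln0.10 = 0.2303
  cell (2,a): −0.02·ln0.02 = 0.0782
  cell (2,b): −0.01·ln0.01 = 0.0461
  cell (2,c): −0.63·ln0.63 = 0.2911
  cell (3,a): −0.01·ln0.01 = 0.0461
  cell (3,b): −0.06·ln0.06 = 0.1688
  cell (3,c): −0.01·ln0.01 = 0.0461
Sum = 1.306 nats.

1.306 nats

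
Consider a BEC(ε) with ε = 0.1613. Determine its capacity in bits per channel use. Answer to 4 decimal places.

0.8387 bits

Binary erasure channel: capacity C = 1 − ε.
C = 1 − 0.1613 = 0.8387 bits per channel use.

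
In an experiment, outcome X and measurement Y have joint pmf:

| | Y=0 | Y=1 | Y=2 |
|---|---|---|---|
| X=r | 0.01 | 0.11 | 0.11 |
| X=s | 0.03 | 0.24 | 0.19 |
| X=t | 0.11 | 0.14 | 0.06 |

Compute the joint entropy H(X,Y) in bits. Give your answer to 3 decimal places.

H(X,Y) = −Σ p(x,y)·log₂ p(x,y) over all 9 cells.
  cell (r,0): −0.01·log₂0.01 = 0.0664
  cell (r,1): −0.11·log₂0.11 = 0.3503
  cell (r,2): −0.11·log₂0.11 = 0.3503
  cell (s,0): −0.03·log₂0.03 = 0.1518
  cell (s,1): −0.24·log₂0.24 = 0.4941
  cell (s,2): −0.19·log₂0.19 = 0.4552
  cell (t,0): −0.11·log₂0.11 = 0.3503
  cell (t,1): −0.14·log₂0.14 = 0.3971
  cell (t,2): −0.06·log₂0.06 = 0.2435
Sum = 2.859 bits.

2.859 bits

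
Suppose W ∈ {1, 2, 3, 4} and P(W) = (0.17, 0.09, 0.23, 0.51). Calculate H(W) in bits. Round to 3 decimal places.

1.730 bits

H(W) = −Σ p·log₂ p.
  −(0.17)·log₂(0.17) = 0.4346
  −(0.09)·log₂(0.09) = 0.3127
  −(0.23)·log₂(0.23) = 0.4877
  −(0.51)·log₂(0.51) = 0.4954
Sum: 0.4346 + 0.3127 + 0.4877 + 0.4954 = 1.730 bits.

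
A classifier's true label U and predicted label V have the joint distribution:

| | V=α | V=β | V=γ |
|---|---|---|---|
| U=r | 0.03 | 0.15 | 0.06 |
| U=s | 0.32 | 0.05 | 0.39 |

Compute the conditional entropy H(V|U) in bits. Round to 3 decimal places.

1.283 bits

Marginals: p(U) = (0.2400, 0.7600), p(V) = (0.3500, 0.2000, 0.4500).
H(V|U) = Σ p(U) · H(V|U=·).
  U=r: p=0.2400, H(V|U=r) = 1.2988
  U=s: p=0.7600, H(V|U=s) = 1.2777
Weighted sum = 1.283 bits.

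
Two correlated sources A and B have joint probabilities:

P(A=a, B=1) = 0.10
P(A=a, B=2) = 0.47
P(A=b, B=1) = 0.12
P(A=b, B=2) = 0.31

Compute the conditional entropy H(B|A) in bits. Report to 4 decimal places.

Marginals: p(A) = (0.5700, 0.4300), p(B) = (0.2200, 0.7800).
H(B|A) = Σ p(A) · H(B|A=·).
  A=a: p=0.5700, H(B|A=a) = 0.6700
  A=b: p=0.4300, H(B|A=b) = 0.8542
Weighted sum = 0.7492 bits.

0.7492 bits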